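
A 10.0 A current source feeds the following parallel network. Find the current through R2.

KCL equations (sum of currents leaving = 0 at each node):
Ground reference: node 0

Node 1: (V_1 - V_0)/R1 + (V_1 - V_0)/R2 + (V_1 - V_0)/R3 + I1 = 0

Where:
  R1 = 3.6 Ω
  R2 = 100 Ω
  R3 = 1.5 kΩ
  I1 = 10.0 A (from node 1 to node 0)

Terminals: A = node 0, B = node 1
All resistors sit directly between nodes 0 and 1, so they are in parallel and share one voltage V; the full source current 10 A splits among them.
1/R_par = 1/3.6 + 1/100 + 1/1500 = 0.2884 S  =>  R_par = 3.467 Ω
V = I × R_par = 10 × 3.467 = 34.67 V
I_R2 = V/R2 = 34.67/100 = 0.3467 A

Final answer: 0.3467 A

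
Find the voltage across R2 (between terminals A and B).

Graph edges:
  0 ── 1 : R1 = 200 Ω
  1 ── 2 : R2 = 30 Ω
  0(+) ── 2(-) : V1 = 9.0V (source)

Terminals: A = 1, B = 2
R1 and R2 are in series across V1 (node 0 → node 1 → node 2), and the output A–B is taken across R2, so this is a voltage divider.
Series current: I = V1/(R1 + R2) = 9/(200 + 30) = 9/230 = 0.03913 A
V_R2 = I × R2 = V1 × R2/(R1 + R2) = 9 × 30/230 = 1.174 V

Final answer: 1.174 V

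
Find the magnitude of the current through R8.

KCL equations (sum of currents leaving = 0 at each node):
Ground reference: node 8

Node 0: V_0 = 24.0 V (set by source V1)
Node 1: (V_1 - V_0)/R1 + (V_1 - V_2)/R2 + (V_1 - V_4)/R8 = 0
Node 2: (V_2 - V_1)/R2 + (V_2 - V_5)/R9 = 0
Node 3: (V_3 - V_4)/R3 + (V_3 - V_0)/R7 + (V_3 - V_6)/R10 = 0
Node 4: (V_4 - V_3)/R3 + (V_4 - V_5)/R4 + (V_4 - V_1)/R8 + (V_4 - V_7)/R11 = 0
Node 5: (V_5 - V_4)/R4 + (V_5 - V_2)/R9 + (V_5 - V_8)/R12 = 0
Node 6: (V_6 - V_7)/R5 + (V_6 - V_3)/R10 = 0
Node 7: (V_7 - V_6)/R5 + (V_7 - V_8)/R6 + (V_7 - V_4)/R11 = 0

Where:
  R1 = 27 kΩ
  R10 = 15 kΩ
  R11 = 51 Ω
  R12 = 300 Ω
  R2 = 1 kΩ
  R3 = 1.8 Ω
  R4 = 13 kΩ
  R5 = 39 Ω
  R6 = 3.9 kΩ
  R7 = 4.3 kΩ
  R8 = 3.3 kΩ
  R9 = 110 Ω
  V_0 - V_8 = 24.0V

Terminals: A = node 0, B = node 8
Nodal analysis, taking node 8 as the 0 V reference.
Source V1 fixes V_0 = 24 V.
KCL at each unknown node (sum of currents leaving = 0; resistances in Ω):
  Node 1: (V_1 - 24)/27000 + (V_1 - V_2)/1000 + (V_1 - V_4)/3300 = 0
  Node 2: (V_2 - V_1)/1000 + (V_2 - V_5)/110 = 0
  Node 3: (V_3 - V_4)/1.8 + (V_3 - 24)/4300 + (V_3 - V_6)/15000 = 0
  Node 4: (V_4 - V_3)/1.8 + (V_4 - V_5)/13000 + (V_4 - V_1)/3300 + (V_4 - V_7)/51 = 0
  Node 5: (V_5 - V_4)/13000 + (V_5 - V_2)/110 + (V_5 - 0)/300 = 0
  Node 6: (V_6 - V_7)/39 + (V_6 - V_3)/15000 = 0
  Node 7: (V_7 - V_6)/39 + (V_7 - 0)/3900 + (V_7 - V_4)/51 = 0
Collecting terms (coefficients in siemens):
  0.00134·V_1 - 0.001·V_2 - 0.000303·V_4 = 0.0008889
  0.01009·V_2 - 0.001·V_1 - 0.009091·V_5 = 0
  0.5559·V_3 - 0.5556·V_4 - 0.00006667·V_6 = 0.005581
  0.5755·V_4 - 0.000303·V_1 - 0.5556·V_3 - 0.00007692·V_5 - 0.01961·V_7 = 0
  0.0125·V_5 - 0.009091·V_2 - 0.00007692·V_4 = 0
  0.02571·V_6 - 0.00006667·V_3 - 0.02564·V_7 = 0
  0.04551·V_7 - 0.01961·V_4 - 0.02564·V_6 = 0
Solving these 7 simultaneous equations (Gaussian elimination) gives:
  V_1 = 3.155 V, V_2 = 1.029 V, V_3 = 7.628 V, V_4 = 7.621 V
  V_5 = 0.7952 V, V_6 = 7.523 V, V_7 = 7.523 V
I_R8 = (V_1 - V_4)/R8 = (3.155 - 7.621)/3300 = -0.001353 A
|I_R8| = 0.001353 A

Final answer: |I_R8| = 0.001353 A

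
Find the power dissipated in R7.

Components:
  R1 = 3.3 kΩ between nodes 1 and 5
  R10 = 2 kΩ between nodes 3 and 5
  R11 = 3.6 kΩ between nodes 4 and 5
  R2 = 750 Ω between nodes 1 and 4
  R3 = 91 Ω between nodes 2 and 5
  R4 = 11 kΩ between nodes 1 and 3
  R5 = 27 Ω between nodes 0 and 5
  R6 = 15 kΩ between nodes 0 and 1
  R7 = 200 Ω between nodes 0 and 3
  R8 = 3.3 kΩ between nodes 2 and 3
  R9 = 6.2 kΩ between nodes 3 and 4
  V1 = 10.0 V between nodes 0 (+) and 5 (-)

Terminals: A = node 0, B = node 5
Nodal analysis, taking node 5 as the 0 V reference.
Source V1 fixes V_0 = 10 V.
KCL at each unknown node (sum of currents leaving = 0; resistances in Ω):
  Node 1: (V_1 - 0)/3300 + (V_1 - V_4)/750 + (V_1 - V_3)/11000 + (V_1 - 10)/15000 = 0
  Node 2: (V_2 - 0)/91 + (V_2 - V_3)/3300 = 0
  Node 3: (V_3 - V_1)/11000 + (V_3 - 10)/200 + (V_3 - V_2)/3300 + (V_3 - V_4)/6200 + (V_3 - 0)/2000 = 0
  Node 4: (V_4 - V_1)/750 + (V_4 - V_3)/6200 + (V_4 - 0)/3600 = 0
Collecting terms (coefficients in siemens):
  0.001794·V_1 - 0.00009091·V_3 - 0.001333·V_4 = 0.0006667
  0.01129·V_2 - 0.000303·V_3 = 0
  0.006055·V_3 - 0.00009091·V_1 - 0.000303·V_2 - 0.0001613·V_4 = 0.05
  0.001772·V_4 - 0.001333·V_1 - 0.0001613·V_3 = 0
Solving these 4 simultaneous equations (Gaussian elimination) gives:
  V_1 = 3.096 V, V_2 = 0.2254 V, V_3 = 8.397 V, V_4 = 3.094 V
I_R7 = (V_0 - V_3)/R7 = (10 - 8.397)/200 = 0.008013 A
P_R7 = I_R7² × R7 = (0.008013)² × 200 = 0.01284 W

Final answer: 0.01284 W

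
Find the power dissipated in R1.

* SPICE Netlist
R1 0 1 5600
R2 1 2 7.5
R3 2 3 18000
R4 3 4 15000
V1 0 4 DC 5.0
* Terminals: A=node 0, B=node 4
Nodal analysis, taking node 4 as the 0 V reference.
Source V1 fixes V_0 = 5 V.
KCL at each unknown node (sum of currents leaving = 0; resistances in Ω):
  Node 1: (V_1 - 5)/5600 + (V_1 - V_2)/7.5 = 0
  Node 2: (V_2 - V_1)/7.5 + (V_2 - V_3)/18000 = 0
  Node 3: (V_3 - V_2)/18000 + (V_3 - 0)/15000 = 0
Collecting terms (coefficients in siemens):
  0.1335·V_1 - 0.1333·V_2 = 0.0008929
  0.1334·V_2 - 0.1333·V_1 - 0.00005556·V_3 = 0
  0.0001222·V_3 - 0.00005556·V_2 = 0
Solving these 3 simultaneous equations (Gaussian elimination) gives:
  V_1 = 4.275 V, V_2 = 4.274 V, V_3 = 1.943 V
I_R1 = (V_0 - V_1)/R1 = (5 - 4.275)/5600 = 0.0001295 A
P_R1 = I_R1² × R1 = (0.0001295)² × 5600 = 0.00009393 W

Final answer: 9.393e-05 W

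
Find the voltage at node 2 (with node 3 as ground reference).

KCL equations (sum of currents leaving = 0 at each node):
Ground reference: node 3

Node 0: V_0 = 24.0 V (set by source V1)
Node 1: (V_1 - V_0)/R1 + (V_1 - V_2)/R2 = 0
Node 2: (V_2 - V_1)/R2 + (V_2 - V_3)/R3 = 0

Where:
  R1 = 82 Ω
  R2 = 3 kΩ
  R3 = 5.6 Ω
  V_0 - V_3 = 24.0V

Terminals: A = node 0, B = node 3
Nodal analysis, taking node 3 as the 0 V reference.
Source V1 fixes V_0 = 24 V.
KCL at each unknown node (sum of currents leaving = 0; resistances in Ω):
  Node 1: (V_1 - 24)/82 + (V_1 - V_2)/3000 = 0
  Node 2: (V_2 - V_1)/3000 + (V_2 - 0)/5.6 = 0
Collecting terms (coefficients in siemens):
  0.01253·V_1 - 0.0003333·V_2 = 0.2927
  0.1789·V_2 - 0.0003333·V_1 = 0
Determinant D = (0.01253)(0.1789) - (-0.0003333)(-0.0003333) = 0.002241
V_1 = [(0.2927)(0.1789) - (-0.0003333)(0)]/D = 23.36 V
V_2 = [(0.01253)(0) - (0.2927)(-0.0003333)]/D = 0.04353 V
The requested potential is V_2 = 0.04353 V.

Final answer: V_2 = 0.04353 V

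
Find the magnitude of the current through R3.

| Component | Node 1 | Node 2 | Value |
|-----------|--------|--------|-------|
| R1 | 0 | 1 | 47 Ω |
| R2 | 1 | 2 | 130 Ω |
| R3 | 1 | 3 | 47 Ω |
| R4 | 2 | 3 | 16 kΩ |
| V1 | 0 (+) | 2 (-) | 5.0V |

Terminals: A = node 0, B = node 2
Nodal analysis, taking node 2 as the 0 V reference.
Source V1 fixes V_0 = 5 V.
KCL at each unknown node (sum of currents leaving = 0; resistances in Ω):
  Node 1: (V_1 - 5)/47 + (V_1 - 0)/130 + (V_1 - V_3)/47 = 0
  Node 3: (V_3 - V_1)/47 + (V_3 - 0)/16000 = 0
Collecting terms (coefficients in siemens):
  0.05025·V_1 - 0.02128·V_3 = 0.1064
  0.02134·V_3 - 0.02128·V_1 = 0
Determinant D = (0.05025)(0.02134) - (-0.02128)(-0.02128) = 0.0006195
V_1 = [(0.1064)(0.02134) - (-0.02128)(0)]/D = 3.664 V
V_3 = [(0.05025)(0) - (0.1064)(-0.02128)]/D = 3.654 V
I_R3 = (V_1 - V_3)/R3 = (3.664 - 3.654)/47 = 0.0002284 A
|I_R3| = 0.0002284 A

Final answer: |I_R3| = 0.0002284 A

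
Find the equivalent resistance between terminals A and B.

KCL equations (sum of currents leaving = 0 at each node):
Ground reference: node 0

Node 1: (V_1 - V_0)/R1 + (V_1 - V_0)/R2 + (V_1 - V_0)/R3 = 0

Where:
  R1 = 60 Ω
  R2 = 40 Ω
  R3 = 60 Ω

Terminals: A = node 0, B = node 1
Reduce the network between node 0 (A) and node 1 (B) by series/parallel combination:
  Rp1 = R1 ‖ R2 ‖ R3 (parallel, all between nodes 0 and 1) = 1/(1/60 + 1/40 + 1/60) = 17.14 Ω
R_eq = 17.14 Ω

Final answer: 17.14 Ω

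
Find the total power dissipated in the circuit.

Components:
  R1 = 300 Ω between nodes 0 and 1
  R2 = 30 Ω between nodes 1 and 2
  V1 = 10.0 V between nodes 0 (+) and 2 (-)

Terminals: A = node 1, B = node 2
Nodal analysis, taking node 2 as the 0 V reference.
Source V1 fixes V_0 = 10 V.
KCL at each unknown node (sum of currents leaving = 0; resistances in Ω):
  Node 1: (V_1 - 10)/300 + (V_1 - 0)/30 = 0
Collecting terms: 0.03667 × V_1 = 0.03333  =>  V_1 = 0.9091 V
Power in each resistor, P = (ΔV)²/R:
  P_R1 = (10 - 0.9091)²/300 = 0.2755 W
  P_R2 = (0.9091 - 0)²/30 = 0.02755 W
P_total = P_R1 + P_R2 = 0.303 W

Final answer: 0.303 W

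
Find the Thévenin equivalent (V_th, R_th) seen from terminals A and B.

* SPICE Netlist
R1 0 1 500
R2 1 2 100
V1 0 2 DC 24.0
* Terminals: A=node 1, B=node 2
Step 1 — V_th is the open-circuit voltage V_A - V_B (nothing connected across the terminals).
Nodal analysis, taking node 2 as the 0 V reference.
Source V1 fixes V_0 = 24 V.
KCL at each unknown node (sum of currents leaving = 0; resistances in Ω):
  Node 1: (V_1 - 24)/500 + (V_1 - 0)/100 = 0
Collecting terms: 0.012 × V_1 = 0.048  =>  V_1 = 4 V
V_th = V_1 - V_2 = 4 - 0 = 4 V
Step 2 — R_th: zero the source — replace V1 by a short circuit (node 2 merges into node 0) — and find the resistance seen between A (node 1) and B (node 0).
Reduce the network between node 1 (A) and node 0 (B) by series/parallel combination:
  Rp1 = R1 ‖ R2 (parallel, both between nodes 0 and 1) = 1/(1/500 + 1/100) = 83.33 Ω
R_th = 83.33 Ω

Final answer: V_th = 4 V, R_th = 83.33 Ω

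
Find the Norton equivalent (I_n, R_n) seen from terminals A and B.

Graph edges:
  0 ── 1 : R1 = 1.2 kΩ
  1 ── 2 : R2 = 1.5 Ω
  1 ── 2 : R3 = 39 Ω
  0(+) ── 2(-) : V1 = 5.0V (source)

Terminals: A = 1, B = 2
Find the Thévenin equivalent first; then I_n = V_th/R_th and R_n = R_th.
Step 1 — V_th is the open-circuit voltage V_A - V_B (nothing connected across the terminals).
Nodal analysis, taking node 2 as the 0 V reference.
Source V1 fixes V_0 = 5 V.
KCL at each unknown node (sum of currents leaving = 0; resistances in Ω):
  Node 1: (V_1 - 5)/1200 + (V_1 - 0)/1.5 + (V_1 - 0)/39 = 0
Collecting terms: 0.6931 × V_1 = 0.004167  =>  V_1 = 0.006011 V
V_th = V_1 - V_2 = 0.006011 - 0 = 0.006011 V
Step 2 — R_th: zero the source — replace V1 by a short circuit (node 2 merges into node 0) — and find the resistance seen between A (node 1) and B (node 0).
Reduce the network between node 1 (A) and node 0 (B) by series/parallel combination:
  Rp1 = R1 ‖ R2 ‖ R3 (parallel, all between nodes 0 and 1) = 1/(1/1200 + 1/1.5 + 1/39) = 1.443 Ω
R_th = 1.443 Ω
I_n = V_th/R_th = 0.006011/1.443 = 0.004167 A, and R_n = R_th = 1.443 Ω

Final answer: I_n = 0.004167 A, R_n = 1.443 Ω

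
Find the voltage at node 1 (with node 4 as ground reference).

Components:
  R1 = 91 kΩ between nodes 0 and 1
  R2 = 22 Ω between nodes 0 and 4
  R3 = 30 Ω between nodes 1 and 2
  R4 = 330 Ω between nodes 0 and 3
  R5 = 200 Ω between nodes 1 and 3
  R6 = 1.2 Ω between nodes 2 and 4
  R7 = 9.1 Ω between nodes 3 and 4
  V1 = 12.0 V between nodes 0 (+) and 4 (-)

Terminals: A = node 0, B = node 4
Nodal analysis, taking node 4 as the 0 V reference.
Source V1 fixes V_0 = 12 V.
KCL at each unknown node (sum of currents leaving = 0; resistances in Ω):
  Node 1: (V_1 - 12)/91000 + (V_1 - V_2)/30 + (V_1 - V_3)/200 = 0
  Node 2: (V_2 - V_1)/30 + (V_2 - 0)/1.2 = 0
  Node 3: (V_3 - 12)/330 + (V_3 - V_1)/200 + (V_3 - 0)/9.1 = 0
Collecting terms (coefficients in siemens):
  0.03834·V_1 - 0.03333·V_2 - 0.005·V_3 = 0.0001319
  0.8667·V_2 - 0.03333·V_1 = 0
  0.1179·V_3 - 0.005·V_1 = 0.03636
Solving these 3 simultaneous equations (Gaussian elimination) gives:
  V_1 = 0.04542 V, V_2 = 0.001747 V, V_3 = 0.3103 V
The requested potential is V_1 = 0.04542 V.

Final answer: V_1 = 0.04542 V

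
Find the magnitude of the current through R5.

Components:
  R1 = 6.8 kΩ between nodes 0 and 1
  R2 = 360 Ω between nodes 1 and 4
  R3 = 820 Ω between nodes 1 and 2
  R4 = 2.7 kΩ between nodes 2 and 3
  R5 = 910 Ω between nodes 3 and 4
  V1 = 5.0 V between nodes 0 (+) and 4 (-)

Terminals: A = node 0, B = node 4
Nodal analysis, taking node 4 as the 0 V reference.
Source V1 fixes V_0 = 5 V.
KCL at each unknown node (sum of currents leaving = 0; resistances in Ω):
  Node 1: (V_1 - 5)/6800 + (V_1 - 0)/360 + (V_1 - V_2)/820 = 0
  Node 2: (V_2 - V_1)/820 + (V_2 - V_3)/2700 = 0
  Node 3: (V_3 - V_2)/2700 + (V_3 - 0)/910 = 0
Collecting terms (coefficients in siemens):
  0.004144·V_1 - 0.00122·V_2 = 0.0007353
  0.00159·V_2 - 0.00122·V_1 - 0.0003704·V_3 = 0
  0.001469·V_3 - 0.0003704·V_2 = 0
Solving these 3 simultaneous equations (Gaussian elimination) gives:
  V_1 = 0.2334 V, V_2 = 0.1902 V, V_3 = 0.04794 V
I_R5 = (V_3 - V_4)/R5 = (0.04794 - 0)/910 = 0.00005268 A
|I_R5| = 0.00005268 A

Final answer: |I_R5| = 5.268e-05 A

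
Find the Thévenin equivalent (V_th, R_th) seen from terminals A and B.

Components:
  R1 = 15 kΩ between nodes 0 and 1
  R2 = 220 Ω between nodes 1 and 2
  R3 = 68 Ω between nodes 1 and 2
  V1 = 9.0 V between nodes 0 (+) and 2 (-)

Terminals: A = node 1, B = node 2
Step 1 — V_th is the open-circuit voltage V_A - V_B (nothing connected across the terminals).
Nodal analysis, taking node 2 as the 0 V reference.
Source V1 fixes V_0 = 9 V.
KCL at each unknown node (sum of currents leaving = 0; resistances in Ω):
  Node 1: (V_1 - 9)/15000 + (V_1 - 0)/220 + (V_1 - 0)/68 = 0
Collecting terms: 0.01932 × V_1 = 0.0006  =>  V_1 = 0.03106 V
V_th = V_1 - V_2 = 0.03106 - 0 = 0.03106 V
Step 2 — R_th: zero the source — replace V1 by a short circuit (node 2 merges into node 0) — and find the resistance seen between A (node 1) and B (node 0).
Reduce the network between node 1 (A) and node 0 (B) by series/parallel combination:
  Rp1 = R1 ‖ R2 ‖ R3 (parallel, all between nodes 0 and 1) = 1/(1/15000 + 1/220 + 1/68) = 51.77 Ω
R_th = 51.77 Ω

Final answer: V_th = 0.03106 V, R_th = 51.77 Ω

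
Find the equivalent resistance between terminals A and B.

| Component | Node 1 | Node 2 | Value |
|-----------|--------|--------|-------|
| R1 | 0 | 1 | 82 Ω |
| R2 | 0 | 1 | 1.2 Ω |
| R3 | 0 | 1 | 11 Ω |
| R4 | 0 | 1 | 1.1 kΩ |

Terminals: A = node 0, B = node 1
Reduce the network between node 0 (A) and node 1 (B) by series/parallel combination:
  Rp1 = R1 ‖ R2 ‖ R3 ‖ R4 (parallel, all between nodes 0 and 1) = 1/(1/82 + 1/1.2 + 1/11 + 1/1100) = 1.067 Ω
R_eq = 1.067 Ω

Final answer: 1.067 Ω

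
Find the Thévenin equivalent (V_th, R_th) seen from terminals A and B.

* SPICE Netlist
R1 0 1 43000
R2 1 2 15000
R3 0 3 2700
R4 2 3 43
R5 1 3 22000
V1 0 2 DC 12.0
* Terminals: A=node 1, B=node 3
Step 1 — V_th is the open-circuit voltage V_A - V_B (nothing connected across the terminals).
Nodal analysis, taking node 2 as the 0 V reference.
Source V1 fixes V_0 = 12 V.
KCL at each unknown node (sum of currents leaving = 0; resistances in Ω):
  Node 1: (V_1 - 12)/43000 + (V_1 - 0)/15000 + (V_1 - V_3)/22000 = 0
  Node 3: (V_3 - 12)/2700 + (V_3 - 0)/43 + (V_3 - V_1)/22000 = 0
Collecting terms (coefficients in siemens):
  0.0001354·V_1 - 0.00004545·V_3 = 0.0002791
  0.02367·V_3 - 0.00004545·V_1 = 0.004444
Determinant D = (0.0001354)(0.02367) - (-0.00004545)(-0.00004545) = 0.000003203
V_1 = [(0.0002791)(0.02367) - (-0.00004545)(0.004444)]/D = 2.126 V
V_3 = [(0.0001354)(0.004444) - (0.0002791)(-0.00004545)]/D = 0.1918 V
V_th = V_1 - V_3 = 2.126 - 0.1918 = 1.934 V
Step 2 — R_th: zero the source — replace V1 by a short circuit (node 2 merges into node 0) — and find the resistance seen between A (node 1) and B (node 3).
Reduce the network between node 1 (A) and node 3 (B) by series/parallel combination:
  Rp1 = R1 ‖ R2 (parallel, both between nodes 0 and 1) = 1/(1/43000 + 1/15000) = 11120 Ω
  Rp2 = R3 ‖ R4 (parallel, both between nodes 0 and 3) = 1/(1/2700 + 1/43) = 42.33 Ω
  Rs1 = Rp1 + Rp2 (series, joined only at node 0) = 11120 + 42.33 = 11160 Ω
  Rp3 = R5 ‖ Rs1 (parallel, both between nodes 1 and 3) = 1/(1/22000 + 1/11160) = 7405 Ω
R_th = 7.405 kΩ

Final answer: V_th = 1.934 V, R_th = 7.405 kΩ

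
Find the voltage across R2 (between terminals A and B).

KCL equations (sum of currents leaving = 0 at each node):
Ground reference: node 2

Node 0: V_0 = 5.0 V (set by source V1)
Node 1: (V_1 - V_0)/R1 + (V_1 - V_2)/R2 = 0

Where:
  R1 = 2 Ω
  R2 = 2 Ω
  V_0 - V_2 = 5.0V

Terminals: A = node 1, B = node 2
R1 and R2 are in series across V1 (node 0 → node 1 → node 2), and the output A–B is taken across R2, so this is a voltage divider.
Series current: I = V1/(R1 + R2) = 5/(2 + 2) = 5/4 = 1.25 A
V_R2 = I × R2 = V1 × R2/(R1 + R2) = 5 × 2/4 = 2.5 V

Final answer: 2.5 V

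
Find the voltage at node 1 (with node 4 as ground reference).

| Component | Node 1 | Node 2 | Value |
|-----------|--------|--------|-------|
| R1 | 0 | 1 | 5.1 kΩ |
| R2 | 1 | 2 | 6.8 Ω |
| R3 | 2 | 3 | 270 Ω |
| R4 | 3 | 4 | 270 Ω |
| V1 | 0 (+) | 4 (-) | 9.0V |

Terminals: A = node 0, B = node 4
Nodal analysis, taking node 4 as the 0 V reference.
Source V1 fixes V_0 = 9 V.
KCL at each unknown node (sum of currents leaving = 0; resistances in Ω):
  Node 1: (V_1 - 9)/5100 + (V_1 - V_2)/6.8 = 0
  Node 2: (V_2 - V_1)/6.8 + (V_2 - V_3)/270 = 0
  Node 3: (V_3 - V_2)/270 + (V_3 - 0)/270 = 0
Collecting terms (coefficients in siemens):
  0.1473·V_1 - 0.1471·V_2 = 0.001765
  0.1508·V_2 - 0.1471·V_1 - 0.003704·V_3 = 0
  0.007407·V_3 - 0.003704·V_2 = 0
Solving these 3 simultaneous equations (Gaussian elimination) gives:
  V_1 = 0.8715 V, V_2 = 0.8607 V, V_3 = 0.4303 V
The requested potential is V_1 = 0.8715 V.

Final answer: V_1 = 0.8715 V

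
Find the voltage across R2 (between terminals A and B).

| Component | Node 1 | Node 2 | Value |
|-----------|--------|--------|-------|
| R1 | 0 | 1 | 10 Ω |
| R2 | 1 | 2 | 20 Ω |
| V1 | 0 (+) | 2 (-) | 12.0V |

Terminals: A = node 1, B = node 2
R1 and R2 are in series across V1 (node 0 → node 1 → node 2), and the output A–B is taken across R2, so this is a voltage divider.
Series current: I = V1/(R1 + R2) = 12/(10 + 20) = 12/30 = 0.4 A
V_R2 = I × R2 = V1 × R2/(R1 + R2) = 12 × 20/30 = 8 V

Final answer: 8 V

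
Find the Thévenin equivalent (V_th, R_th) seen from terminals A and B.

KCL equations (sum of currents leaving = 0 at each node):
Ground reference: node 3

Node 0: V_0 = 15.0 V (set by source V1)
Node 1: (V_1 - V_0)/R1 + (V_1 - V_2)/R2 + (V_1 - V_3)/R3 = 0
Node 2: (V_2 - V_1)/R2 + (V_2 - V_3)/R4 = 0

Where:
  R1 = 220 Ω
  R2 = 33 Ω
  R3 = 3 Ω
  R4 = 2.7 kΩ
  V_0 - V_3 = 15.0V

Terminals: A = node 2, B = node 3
Step 1 — V_th is the open-circuit voltage V_A - V_B (nothing connected across the terminals).
Nodal analysis, taking node 3 as the 0 V reference.
Source V1 fixes V_0 = 15 V.
KCL at each unknown node (sum of currents leaving = 0; resistances in Ω):
  Node 1: (V_1 - 15)/220 + (V_1 - V_2)/33 + (V_1 - 0)/3 = 0
  Node 2: (V_2 - V_1)/33 + (V_2 - 0)/2700 = 0
Collecting terms (coefficients in siemens):
  0.3682·V_1 - 0.0303·V_2 = 0.06818
  0.03067·V_2 - 0.0303·V_1 = 0
Determinant D = (0.3682)(0.03067) - (-0.0303)(-0.0303) = 0.01038
V_1 = [(0.06818)(0.03067) - (-0.0303)(0)]/D = 0.2016 V
V_2 = [(0.3682)(0) - (0.06818)(-0.0303)]/D = 0.1991 V
V_th = V_2 - V_3 = 0.1991 - 0 = 0.1991 V
Step 2 — R_th: zero the source — replace V1 by a short circuit (node 3 merges into node 0) — and find the resistance seen between A (node 2) and B (node 0).
Reduce the network between node 2 (A) and node 0 (B) by series/parallel combination:
  Rp1 = R1 ‖ R3 (parallel, both between nodes 0 and 1) = 1/(1/220 + 1/3) = 2.96 Ω
  Rs1 = R2 + Rp1 (series, joined only at node 1) = 33 + 2.96 = 35.96 Ω
  Rp2 = R4 ‖ Rs1 (parallel, both between nodes 0 and 2) = 1/(1/2700 + 1/35.96) = 35.49 Ω
R_th = 35.49 Ω

Final answer: V_th = 0.1991 V, R_th = 35.49 Ω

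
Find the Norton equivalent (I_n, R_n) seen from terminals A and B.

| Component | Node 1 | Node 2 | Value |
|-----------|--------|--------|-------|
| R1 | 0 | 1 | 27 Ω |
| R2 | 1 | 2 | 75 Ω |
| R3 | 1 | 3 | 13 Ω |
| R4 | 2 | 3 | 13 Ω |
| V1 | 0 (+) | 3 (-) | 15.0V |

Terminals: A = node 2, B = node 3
Find the Thévenin equivalent first; then I_n = V_th/R_th and R_n = R_th.
Step 1 — V_th is the open-circuit voltage V_A - V_B (nothing connected across the terminals).
Nodal analysis, taking node 3 as the 0 V reference.
Source V1 fixes V_0 = 15 V.
KCL at each unknown node (sum of currents leaving = 0; resistances in Ω):
  Node 1: (V_1 - 15)/27 + (V_1 - V_2)/75 + (V_1 - 0)/13 = 0
  Node 2: (V_2 - V_1)/75 + (V_2 - 0)/13 = 0
Collecting terms (coefficients in siemens):
  0.1273·V_1 - 0.01333·V_2 = 0.5556
  0.09026·V_2 - 0.01333·V_1 = 0
Determinant D = (0.1273)(0.09026) - (-0.01333)(-0.01333) = 0.01131
V_1 = [(0.5556)(0.09026) - (-0.01333)(0)]/D = 4.433 V
V_2 = [(0.1273)(0) - (0.5556)(-0.01333)]/D = 0.6549 V
V_th = V_2 - V_3 = 0.6549 - 0 = 0.6549 V
Step 2 — R_th: zero the source — replace V1 by a short circuit (node 3 merges into node 0) — and find the resistance seen between A (node 2) and B (node 0).
Reduce the network between node 2 (A) and node 0 (B) by series/parallel combination:
  Rp1 = R1 ‖ R3 (parallel, both between nodes 0 and 1) = 1/(1/27 + 1/13) = 8.775 Ω
  Rs1 = R2 + Rp1 (series, joined only at node 1) = 75 + 8.775 = 83.78 Ω
  Rp2 = R4 ‖ Rs1 (parallel, both between nodes 0 and 2) = 1/(1/13 + 1/83.78) = 11.25 Ω
R_th = 11.25 Ω
I_n = V_th/R_th = 0.6549/11.25 = 0.05819 A, and R_n = R_th = 11.25 Ω

Final answer: I_n = 0.05819 A, R_n = 11.25 Ω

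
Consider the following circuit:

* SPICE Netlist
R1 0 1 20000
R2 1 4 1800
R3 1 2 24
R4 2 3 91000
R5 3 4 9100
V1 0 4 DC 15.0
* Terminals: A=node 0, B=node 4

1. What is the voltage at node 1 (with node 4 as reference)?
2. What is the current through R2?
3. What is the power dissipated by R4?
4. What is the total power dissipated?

Nodal analysis, taking node 4 as the 0 V reference.
Source V1 fixes V_0 = 15 V.
KCL at each unknown node (sum of currents leaving = 0; resistances in Ω):
  Node 1: (V_1 - 15)/20000 + (V_1 - 0)/1800 + (V_1 - V_2)/24 = 0
  Node 2: (V_2 - V_1)/24 + (V_2 - V_3)/91000 = 0
  Node 3: (V_3 - V_2)/91000 + (V_3 - 0)/9100 = 0
Collecting terms (coefficients in siemens):
  0.04227·V_1 - 0.04167·V_2 = 0.00075
  0.04168·V_2 - 0.04167·V_1 - 0.00001099·V_3 = 0
  0.0001209·V_3 - 0.00001099·V_2 = 0
Solving these 3 simultaneous equations (Gaussian elimination) gives:
  V_1 = 1.218 V, V_2 = 1.218 V, V_3 = 0.1107 V
Part 1:
  Read off the nodal solution: V_1 = 1.218 V
Part 2:
  I_R2 = (V_1 - V_4)/R2 = (1.218 - 0)/1800 = 0.0006769 A
  Magnitude: I_R2 = 0.0006769 A
Part 3:
  I_R4 = (V_2 - V_3)/R4 = (1.218 - 0.1107)/91000 = 0.00001217 A
  P_R4 = I_R4² × R4 = (0.00001217)² × 91000 = 0.00001348 W
Part 4:
  Power in each resistor, P = (ΔV)²/R:
    P_R1 = (15 - 1.218)²/20000 = 0.009497 W
    P_R2 = (1.218 - 0)²/1800 = 0.0008248 W
    P_R3 = (1.218 - 1.218)²/24 = 0.000000003554 W
    P_R4 = (1.218 - 0.1107)²/91000 = 0.00001348 W
    P_R5 = (0.1107 - 0)²/9100 = 0.000001348 W
  P_total = P_R1 + P_R2 + P_R3 + P_R4 + P_R5 = 0.01034 W

Final answers:
1. V_1 = 1.218 V
2. I_R2 = 0.0006769 A
3. P_R4 = 1.348e-05 W
4. P_total = 0.01034 W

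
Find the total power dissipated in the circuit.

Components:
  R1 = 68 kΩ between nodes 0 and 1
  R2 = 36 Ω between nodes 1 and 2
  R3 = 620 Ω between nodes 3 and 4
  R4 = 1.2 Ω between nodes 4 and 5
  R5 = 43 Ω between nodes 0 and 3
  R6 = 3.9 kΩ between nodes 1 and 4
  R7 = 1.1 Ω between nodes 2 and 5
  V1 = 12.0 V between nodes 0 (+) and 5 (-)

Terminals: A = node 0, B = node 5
Nodal analysis, taking node 5 as the 0 V reference.
Source V1 fixes V_0 = 12 V.
KCL at each unknown node (sum of currents leaving = 0; resistances in Ω):
  Node 1: (V_1 - 12)/68000 + (V_1 - V_2)/36 + (V_1 - V_4)/3900 = 0
  Node 2: (V_2 - V_1)/36 + (V_2 - 0)/1.1 = 0
  Node 3: (V_3 - V_4)/620 + (V_3 - 12)/43 = 0
  Node 4: (V_4 - V_3)/620 + (V_4 - 0)/1.2 + (V_4 - V_1)/3900 = 0
Collecting terms (coefficients in siemens):
  0.02805·V_1 - 0.02778·V_2 - 0.0002564·V_4 = 0.0001765
  0.9369·V_2 - 0.02778·V_1 = 0
  0.02487·V_3 - 0.001613·V_4 = 0.2791
  0.8352·V_4 - 0.0002564·V_1 - 0.001613·V_3 = 0
Solving these 4 simultaneous equations (Gaussian elimination) gives:
  V_1 = 0.006686 V, V_2 = 0.0001982 V, V_3 = 11.22 V, V_4 = 0.02168 V
Power in each resistor, P = (ΔV)²/R:
  P_R1 = (12 - 0.006686)²/68000 = 0.002115 W
  P_R2 = (0.006686 - 0.0001982)²/36 = 0.000001169 W
  P_R3 = (11.22 - 0.02168)²/620 = 0.2024 W
  P_R4 = (0.02168 - 0)²/1.2 = 0.0003915 W
  P_R5 = (12 - 11.22)²/43 = 0.01404 W
  P_R6 = (0.006686 - 0.02168)²/3900 = 0.00000005761 W
  P_R7 = (0.0001982 - 0)²/1.1 = 0.00000003573 W
P_total = P_R1 + P_R2 + P_R3 + P_R4 + P_R5 + P_R6 + P_R7 = 0.2189 W

Final answer: 0.2189 W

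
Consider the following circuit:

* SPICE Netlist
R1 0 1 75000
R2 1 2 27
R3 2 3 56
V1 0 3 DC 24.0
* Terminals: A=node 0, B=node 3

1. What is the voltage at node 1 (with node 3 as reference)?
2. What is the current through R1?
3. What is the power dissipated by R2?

Nodal analysis, taking node 3 as the 0 V reference.
Source V1 fixes V_0 = 24 V.
KCL at each unknown node (sum of currents leaving = 0; resistances in Ω):
  Node 1: (V_1 - 24)/75000 + (V_1 - V_2)/27 = 0
  Node 2: (V_2 - V_1)/27 + (V_2 - 0)/56 = 0
Collecting terms (coefficients in siemens):
  0.03705·V_1 - 0.03704·V_2 = 0.00032
  0.05489·V_2 - 0.03704·V_1 = 0
Determinant D = (0.03705)(0.05489) - (-0.03704)(-0.03704) = 0.0006621
V_1 = [(0.00032)(0.05489) - (-0.03704)(0)]/D = 0.02653 V
V_2 = [(0.03705)(0) - (0.00032)(-0.03704)]/D = 0.0179 V
Part 1:
  Read off the nodal solution: V_1 = 0.02653 V
Part 2:
  I_R1 = (V_0 - V_1)/R1 = (24 - 0.02653)/75000 = 0.0003196 A
  Magnitude: I_R1 = 0.0003196 A
Part 3:
  I_R2 = (V_1 - V_2)/R2 = (0.02653 - 0.0179)/27 = 0.0003196 A
  P_R2 = I_R2² × R2 = (0.0003196)² × 27 = 0.000002759 W

Final answers:
1. V_1 = 0.02653 V
2. I_R1 = 0.0003196 A
3. P_R2 = 2.759e-06 W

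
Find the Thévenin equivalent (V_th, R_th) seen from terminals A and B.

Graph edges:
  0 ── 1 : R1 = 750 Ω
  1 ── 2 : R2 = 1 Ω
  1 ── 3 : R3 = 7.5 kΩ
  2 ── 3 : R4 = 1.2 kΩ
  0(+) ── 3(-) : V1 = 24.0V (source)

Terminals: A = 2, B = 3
Step 1 — V_th is the open-circuit voltage V_A - V_B (nothing connected across the terminals).
Nodal analysis, taking node 3 as the 0 V reference.
Source V1 fixes V_0 = 24 V.
KCL at each unknown node (sum of currents leaving = 0; resistances in Ω):
  Node 1: (V_1 - 24)/750 + (V_1 - V_2)/1 + (V_1 - 0)/7500 = 0
  Node 2: (V_2 - V_1)/1 + (V_2 - 0)/1200 = 0
Collecting terms (coefficients in siemens):
  1.001·V_1 - 1·V_2 = 0.032
  1.001·V_2 - 1·V_1 = 0
Determinant D = (1.001)(1.001) - (-1)(-1) = 0.002301
V_1 = [(0.032)(1.001) - (-1)(0)]/D = 13.92 V
V_2 = [(1.001)(0) - (0.032)(-1)]/D = 13.91 V
V_th = V_2 - V_3 = 13.91 - 0 = 13.91 V
Step 2 — R_th: zero the source — replace V1 by a short circuit (node 3 merges into node 0) — and find the resistance seen between A (node 2) and B (node 0).
Reduce the network between node 2 (A) and node 0 (B) by series/parallel combination:
  Rp1 = R1 ‖ R3 (parallel, both between nodes 0 and 1) = 1/(1/750 + 1/7500) = 681.8 Ω
  Rs1 = R2 + Rp1 (series, joined only at node 1) = 1 + 681.8 = 682.8 Ω
  Rp2 = R4 ‖ Rs1 (parallel, both between nodes 0 and 2) = 1/(1/1200 + 1/682.8) = 435.2 Ω
R_th = 435.2 Ω

Final answer: V_th = 13.91 V, R_th = 435.2 Ω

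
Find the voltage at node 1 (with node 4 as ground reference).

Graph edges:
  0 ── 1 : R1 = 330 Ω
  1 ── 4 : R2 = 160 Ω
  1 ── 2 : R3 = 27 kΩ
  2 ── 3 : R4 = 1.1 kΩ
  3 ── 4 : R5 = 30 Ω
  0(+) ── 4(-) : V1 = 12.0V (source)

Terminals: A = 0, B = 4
Nodal analysis, taking node 4 as the 0 V reference.
Source V1 fixes V_0 = 12 V.
KCL at each unknown node (sum of currents leaving = 0; resistances in Ω):
  Node 1: (V_1 - 12)/330 + (V_1 - 0)/160 + (V_1 - V_2)/27000 = 0
  Node 2: (V_2 - V_1)/27000 + (V_2 - V_3)/1100 = 0
  Node 3: (V_3 - V_2)/1100 + (V_3 - 0)/30 = 0
Collecting terms (coefficients in siemens):
  0.009317·V_1 - 0.00003704·V_2 = 0.03636
  0.0009461·V_2 - 0.00003704·V_1 - 0.0009091·V_3 = 0
  0.03424·V_3 - 0.0009091·V_2 = 0
Solving these 3 simultaneous equations (Gaussian elimination) gives:
  V_1 = 3.903 V, V_2 = 0.1568 V, V_3 = 0.004163 V
The requested potential is V_1 = 3.903 V.

Final answer: V_1 = 3.903 V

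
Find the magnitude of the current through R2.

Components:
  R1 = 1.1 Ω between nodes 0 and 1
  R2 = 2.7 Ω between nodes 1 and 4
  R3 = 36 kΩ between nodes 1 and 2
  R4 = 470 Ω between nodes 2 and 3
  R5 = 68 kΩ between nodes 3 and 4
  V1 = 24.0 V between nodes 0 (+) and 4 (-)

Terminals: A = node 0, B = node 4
Nodal analysis, taking node 4 as the 0 V reference.
Source V1 fixes V_0 = 24 V.
KCL at each unknown node (sum of currents leaving = 0; resistances in Ω):
  Node 1: (V_1 - 24)/1.1 + (V_1 - 0)/2.7 + (V_1 - V_2)/36000 = 0
  Node 2: (V_2 - V_1)/36000 + (V_2 - V_3)/470 = 0
  Node 3: (V_3 - V_2)/470 + (V_3 - 0)/68000 = 0
Collecting terms (coefficients in siemens):
  1.279·V_1 - 0.00002778·V_2 = 21.82
  0.002155·V_2 - 0.00002778·V_1 - 0.002128·V_3 = 0
  0.002142·V_3 - 0.002128·V_2 = 0
Solving these 3 simultaneous equations (Gaussian elimination) gives:
  V_1 = 17.05 V, V_2 = 11.18 V, V_3 = 11.1 V
I_R2 = (V_1 - V_4)/R2 = (17.05 - 0)/2.7 = 6.316 A
|I_R2| = 6.316 A

Final answer: |I_R2| = 6.316 A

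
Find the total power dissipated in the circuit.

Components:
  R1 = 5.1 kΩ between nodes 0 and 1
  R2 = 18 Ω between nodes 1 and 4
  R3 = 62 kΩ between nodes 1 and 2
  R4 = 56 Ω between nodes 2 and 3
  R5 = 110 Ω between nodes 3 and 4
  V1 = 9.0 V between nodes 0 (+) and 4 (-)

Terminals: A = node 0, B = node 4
Nodal analysis, taking node 4 as the 0 V reference.
Source V1 fixes V_0 = 9 V.
KCL at each unknown node (sum of currents leaving = 0; resistances in Ω):
  Node 1: (V_1 - 9)/5100 + (V_1 - 0)/18 + (V_1 - V_2)/62000 = 0
  Node 2: (V_2 - V_1)/62000 + (V_2 - V_3)/56 = 0
  Node 3: (V_3 - V_2)/56 + (V_3 - 0)/110 = 0
Collecting terms (coefficients in siemens):
  0.05577·V_1 - 0.00001613·V_2 = 0.001765
  0.01787·V_2 - 0.00001613·V_1 - 0.01786·V_3 = 0
  0.02695·V_3 - 0.01786·V_2 = 0
Solving these 3 simultaneous equations (Gaussian elimination) gives:
  V_1 = 0.03164 V, V_2 = 0.0000845 V, V_3 = 0.00005599 V
Power in each resistor, P = (ΔV)²/R:
  P_R1 = (9 - 0.03164)²/5100 = 0.01577 W
  P_R2 = (0.03164 - 0)²/18 = 0.00005563 W
  P_R3 = (0.03164 - 0.0000845)²/62000 = 0.00000001606 W
  P_R4 = (0.0000845 - 0.00005599)²/56 = 0.00000000001451 W
  P_R5 = (0.00005599 - 0)²/110 = 0.0000000000285 W
P_total = P_R1 + P_R2 + P_R3 + P_R4 + P_R5 = 0.01583 W

Final answer: 0.01583 W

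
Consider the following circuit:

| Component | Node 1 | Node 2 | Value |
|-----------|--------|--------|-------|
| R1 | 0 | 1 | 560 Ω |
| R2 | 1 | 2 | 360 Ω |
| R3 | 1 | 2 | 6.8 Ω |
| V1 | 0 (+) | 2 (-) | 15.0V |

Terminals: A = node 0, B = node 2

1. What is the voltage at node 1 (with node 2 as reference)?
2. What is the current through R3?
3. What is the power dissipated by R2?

Nodal analysis, taking node 2 as the 0 V reference.
Source V1 fixes V_0 = 15 V.
KCL at each unknown node (sum of currents leaving = 0; resistances in Ω):
  Node 1: (V_1 - 15)/560 + (V_1 - 0)/360 + (V_1 - 0)/6.8 = 0
Collecting terms: 0.1516 × V_1 = 0.02679  =>  V_1 = 0.1767 V
Part 1:
  Read off the nodal solution: V_1 = 0.1767 V
Part 2:
  I_R3 = (V_1 - V_2)/R3 = (0.1767 - 0)/6.8 = 0.02598 A
  Magnitude: I_R3 = 0.02598 A
Part 3:
  I_R2 = (V_1 - V_2)/R2 = (0.1767 - 0)/360 = 0.0004907 A
  P_R2 = I_R2² × R2 = (0.0004907)² × 360 = 0.00008669 W

Final answers:
1. V_1 = 0.1767 V
2. I_R3 = 0.02598 A
3. P_R2 = 8.669e-05 W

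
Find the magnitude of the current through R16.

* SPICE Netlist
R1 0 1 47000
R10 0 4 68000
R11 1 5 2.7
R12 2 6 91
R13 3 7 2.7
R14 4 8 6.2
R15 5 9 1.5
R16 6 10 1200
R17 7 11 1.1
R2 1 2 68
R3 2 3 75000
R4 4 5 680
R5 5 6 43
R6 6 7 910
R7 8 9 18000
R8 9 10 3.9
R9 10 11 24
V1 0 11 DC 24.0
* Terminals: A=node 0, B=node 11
Nodal analysis, taking node 11 as the 0 V reference.
Source V1 fixes V_0 = 24 V.
KCL at each unknown node (sum of currents leaving = 0; resistances in Ω):
  Node 1: (V_1 - 24)/47000 + (V_1 - V_2)/68 + (V_1 - V_5)/2.7 = 0
  Node 2: (V_2 - V_1)/68 + (V_2 - V_3)/75000 + (V_2 - V_6)/91 = 0
  Node 3: (V_3 - V_2)/75000 + (V_3 - V_7)/2.7 = 0
  Node 4: (V_4 - V_5)/680 + (V_4 - 24)/68000 + (V_4 - V_8)/6.2 = 0
  Node 5: (V_5 - V_4)/680 + (V_5 - V_6)/43 + (V_5 - V_1)/2.7 + (V_5 - V_9)/1.5 = 0
  Node 6: (V_6 - V_5)/43 + (V_6 - V_7)/910 + (V_6 - V_2)/91 + (V_6 - V_10)/1200 = 0
  Node 7: (V_7 - V_6)/910 + (V_7 - V_3)/2.7 + (V_7 - 0)/1.1 = 0
  Node 8: (V_8 - V_9)/18000 + (V_8 - V_4)/6.2 = 0
  Node 9: (V_9 - V_8)/18000 + (V_9 - V_10)/3.9 + (V_9 - V_5)/1.5 = 0
  Node 10: (V_10 - V_9)/3.9 + (V_10 - 0)/24 + (V_10 - V_6)/1200 = 0
Collecting terms (coefficients in siemens):
  0.3851·V_1 - 0.01471·V_2 - 0.3704·V_5 = 0.0005106
  0.02571·V_2 - 0.01471·V_1 - 0.00001333·V_3 - 0.01099·V_6 = 0
  0.3704·V_3 - 0.00001333·V_2 - 0.3704·V_7 = 0
  0.1628·V_4 - 0.001471·V_5 - 0.1613·V_8 = 0.0003529
  1.062·V_5 - 0.3704·V_1 - 0.001471·V_4 - 0.02326·V_6 - 0.6667·V_9 = 0
  0.03618·V_6 - 0.01099·V_2 - 0.02326·V_5 - 0.001099·V_7 - 0.0008333·V_10 = 0
  1.281·V_7 - 0.3704·V_3 - 0.001099·V_6 = 0
  0.1613·V_8 - 0.1613·V_4 - 0.00005556·V_9 = 0
  0.9231·V_9 - 0.6667·V_5 - 0.00005556·V_8 - 0.2564·V_10 = 0
  0.2989·V_10 - 0.0008333·V_6 - 0.2564·V_9 = 0
Solving these 10 simultaneous equations (Gaussian elimination) gives:
  V_1 = 0.02579 V, V_2 = 0.0249 V, V_3 = 0.00002993 V, V_4 = 0.2532 V
  V_5 = 0.02445 V, V_6 = 0.02374 V, V_7 = 0.00002903 V, V_8 = 0.2532 V
  V_9 = 0.02323 V, V_10 = 0.01999 V
I_R16 = (V_6 - V_10)/R16 = (0.02374 - 0.01999)/1200 = 0.000003129 A
|I_R16| = 0.000003129 A

Final answer: |I_R16| = 3.129e-06 A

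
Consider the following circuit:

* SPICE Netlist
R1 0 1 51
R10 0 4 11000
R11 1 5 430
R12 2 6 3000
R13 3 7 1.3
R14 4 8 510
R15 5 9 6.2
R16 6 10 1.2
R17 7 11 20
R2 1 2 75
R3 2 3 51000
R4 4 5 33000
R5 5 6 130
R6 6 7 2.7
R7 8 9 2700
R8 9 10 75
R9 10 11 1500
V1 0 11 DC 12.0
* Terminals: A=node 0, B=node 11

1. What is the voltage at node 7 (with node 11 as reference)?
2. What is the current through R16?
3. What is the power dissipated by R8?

Nodal analysis, taking node 11 as the 0 V reference.
Source V1 fixes V_0 = 12 V.
KCL at each unknown node (sum of currents leaving = 0; resistances in Ω):
  Node 1: (V_1 - 12)/51 + (V_1 - V_2)/75 + (V_1 - V_5)/430 = 0
  Node 2: (V_2 - V_1)/75 + (V_2 - V_3)/51000 + (V_2 - V_6)/3000 = 0
  Node 3: (V_3 - V_2)/51000 + (V_3 - V_7)/1.3 = 0
  Node 4: (V_4 - V_5)/33000 + (V_4 - 12)/11000 + (V_4 - V_8)/510 = 0
  Node 5: (V_5 - V_4)/33000 + (V_5 - V_6)/130 + (V_5 - V_1)/430 + (V_5 - V_9)/6.2 = 0
  Node 6: (V_6 - V_5)/130 + (V_6 - V_7)/2.7 + (V_6 - V_2)/3000 + (V_6 - V_10)/1.2 = 0
  Node 7: (V_7 - V_6)/2.7 + (V_7 - V_3)/1.3 + (V_7 - 0)/20 = 0
  Node 8: (V_8 - V_9)/2700 + (V_8 - V_4)/510 = 0
  Node 9: (V_9 - V_8)/2700 + (V_9 - V_10)/75 + (V_9 - V_5)/6.2 = 0
  Node 10: (V_10 - V_9)/75 + (V_10 - 0)/1500 + (V_10 - V_6)/1.2 = 0
Collecting terms (coefficients in siemens):
  0.03527·V_1 - 0.01333·V_2 - 0.002326·V_5 = 0.2353
  0.01369·V_2 - 0.01333·V_1 - 0.00001961·V_3 - 0.0003333·V_6 = 0
  0.7693·V_3 - 0.00001961·V_2 - 0.7692·V_7 = 0
  0.002082·V_4 - 0.0000303·V_5 - 0.001961·V_8 = 0.001091
  0.1713·V_5 - 0.002326·V_1 - 0.0000303·V_4 - 0.007692·V_6 - 0.1613·V_9 = 0
  1.212·V_6 - 0.0003333·V_2 - 0.007692·V_5 - 0.3704·V_7 - 0.8333·V_10 = 0
  1.19·V_7 - 0.7692·V_3 - 0.3704·V_6 = 0
  0.002331·V_8 - 0.001961·V_4 - 0.0003704·V_9 = 0
  0.175·V_9 - 0.1613·V_5 - 0.0003704·V_8 - 0.01333·V_10 = 0
  0.8473·V_10 - 0.8333·V_6 - 0.01333·V_9 = 0
Solving these 10 simultaneous equations (Gaussian elimination) gives:
  V_1 = 10.74 V, V_2 = 10.48 V, V_3 = 0.4997 V, V_4 = 3.78 V
  V_5 = 1.666 V, V_6 = 0.5664 V, V_7 = 0.4995 V, V_8 = 3.432 V
  V_9 = 1.587 V, V_10 = 0.582 V
Part 1:
  Read off the nodal solution: V_7 = 0.4995 V
Part 2:
  I_R16 = (V_6 - V_10)/R16 = (0.5664 - 0.582)/1.2 = -0.01301 A
  Magnitude: I_R16 = 0.01301 A
Part 3:
  I_R8 = (V_9 - V_10)/R8 = (1.587 - 0.582)/75 = 0.0134 A
  P_R8 = I_R8² × R8 = (0.0134)² × 75 = 0.01347 W

Final answers:
1. V_7 = 0.4995 V
2. I_R16 = 0.01301 A
3. P_R8 = 0.01347 W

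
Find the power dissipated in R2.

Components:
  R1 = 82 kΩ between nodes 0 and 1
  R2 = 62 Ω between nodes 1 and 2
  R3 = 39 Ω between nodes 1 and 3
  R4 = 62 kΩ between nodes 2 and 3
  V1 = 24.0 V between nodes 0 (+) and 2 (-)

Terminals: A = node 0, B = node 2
Nodal analysis, taking node 2 as the 0 V reference.
Source V1 fixes V_0 = 24 V.
KCL at each unknown node (sum of currents leaving = 0; resistances in Ω):
  Node 1: (V_1 - 24)/82000 + (V_1 - 0)/62 + (V_1 - V_3)/39 = 0
  Node 3: (V_3 - V_1)/39 + (V_3 - 0)/62000 = 0
Collecting terms (coefficients in siemens):
  0.04178·V_1 - 0.02564·V_3 = 0.0002927
  0.02566·V_3 - 0.02564·V_1 = 0
Determinant D = (0.04178)(0.02566) - (-0.02564)(-0.02564) = 0.0004146
V_1 = [(0.0002927)(0.02566) - (-0.02564)(0)]/D = 0.01811 V
V_3 = [(0.04178)(0) - (0.0002927)(-0.02564)]/D = 0.0181 V
I_R2 = (V_1 - V_2)/R2 = (0.01811 - 0)/62 = 0.0002922 A
P_R2 = I_R2² × R2 = (0.0002922)² × 62 = 0.000005293 W

Final answer: 5.293e-06 W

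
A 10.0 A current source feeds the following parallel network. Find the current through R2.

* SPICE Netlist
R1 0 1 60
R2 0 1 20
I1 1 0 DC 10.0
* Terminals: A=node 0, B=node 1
All resistors sit directly between nodes 0 and 1, so they are in parallel and share one voltage V; the full source current 10 A splits among them.
1/R_par = 1/60 + 1/20 = 0.06667 S  =>  R_par = 15 Ω
V = I × R_par = 10 × 15 = 150 V
I_R2 = V/R2 = 150/20 = 7.5 A

Final answer: 7.5 A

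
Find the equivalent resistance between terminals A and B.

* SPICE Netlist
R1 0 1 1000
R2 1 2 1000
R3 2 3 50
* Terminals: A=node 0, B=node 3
Reduce the network between node 0 (A) and node 3 (B) by series/parallel combination:
  Rs1 = R1 + R2 (series, joined only at node 1) = 1000 + 1000 = 2000 Ω
  Rs2 = R3 + Rs1 (series, joined only at node 2) = 50 + 2000 = 2050 Ω
R_eq = 2.05 kΩ

Final answer: 2.05 kΩ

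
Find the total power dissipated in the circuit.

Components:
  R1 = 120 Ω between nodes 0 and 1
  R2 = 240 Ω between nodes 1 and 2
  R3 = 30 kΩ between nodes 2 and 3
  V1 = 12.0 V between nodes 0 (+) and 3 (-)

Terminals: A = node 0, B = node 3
Nodal analysis, taking node 3 as the 0 V reference.
Source V1 fixes V_0 = 12 V.
KCL at each unknown node (sum of currents leaving = 0; resistances in Ω):
  Node 1: (V_1 - 12)/120 + (V_1 - V_2)/240 = 0
  Node 2: (V_2 - V_1)/240 + (V_2 - 0)/30000 = 0
Collecting terms (coefficients in siemens):
  0.0125·V_1 - 0.004167·V_2 = 0.1
  0.0042·V_2 - 0.004167·V_1 = 0
Determinant D = (0.0125)(0.0042) - (-0.004167)(-0.004167) = 0.00003514
V_1 = [(0.1)(0.0042) - (-0.004167)(0)]/D = 11.95 V
V_2 = [(0.0125)(0) - (0.1)(-0.004167)]/D = 11.86 V
Power in each resistor, P = (ΔV)²/R:
  P_R1 = (12 - 11.95)²/120 = 0.00001875 W
  P_R2 = (11.95 - 11.86)²/240 = 0.00003749 W
  P_R3 = (11.86 - 0)²/30000 = 0.004687 W
P_total = P_R1 + P_R2 + P_R3 = 0.004743 W

Final answer: 0.004743 W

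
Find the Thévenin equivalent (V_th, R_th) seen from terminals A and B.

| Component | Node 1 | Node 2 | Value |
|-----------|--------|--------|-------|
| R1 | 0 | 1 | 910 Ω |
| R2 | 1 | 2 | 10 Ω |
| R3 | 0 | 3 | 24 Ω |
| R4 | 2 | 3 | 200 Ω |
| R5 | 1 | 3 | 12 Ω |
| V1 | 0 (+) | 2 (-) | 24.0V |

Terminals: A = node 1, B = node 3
Step 1 — V_th is the open-circuit voltage V_A - V_B (nothing connected across the terminals).
Nodal analysis, taking node 2 as the 0 V reference.
Source V1 fixes V_0 = 24 V.
KCL at each unknown node (sum of currents leaving = 0; resistances in Ω):
  Node 1: (V_1 - 24)/910 + (V_1 - 0)/10 + (V_1 - V_3)/12 = 0
  Node 3: (V_3 - 24)/24 + (V_3 - 0)/200 + (V_3 - V_1)/12 = 0
Collecting terms (coefficients in siemens):
  0.1844·V_1 - 0.08333·V_3 = 0.02637
  0.13·V_3 - 0.08333·V_1 = 1
Determinant D = (0.1844)(0.13) - (-0.08333)(-0.08333) = 0.01703
V_1 = [(0.02637)(0.13) - (-0.08333)(1)]/D = 5.094 V
V_3 = [(0.1844)(1) - (0.02637)(-0.08333)]/D = 10.96 V
V_th = V_1 - V_3 = 5.094 - 10.96 = -5.864 V
Step 2 — R_th: zero the source — replace V1 by a short circuit (node 2 merges into node 0) — and find the resistance seen between A (node 1) and B (node 3).
Reduce the network between node 1 (A) and node 3 (B) by series/parallel combination:
  Rp1 = R1 ‖ R2 (parallel, both between nodes 0 and 1) = 1/(1/910 + 1/10) = 9.891 Ω
  Rp2 = R3 ‖ R4 (parallel, both between nodes 0 and 3) = 1/(1/24 + 1/200) = 21.43 Ω
  Rs1 = Rp1 + Rp2 (series, joined only at node 0) = 9.891 + 21.43 = 31.32 Ω
  Rp3 = R5 ‖ Rs1 (parallel, both between nodes 1 and 3) = 1/(1/12 + 1/31.32) = 8.676 Ω
R_th = 8.676 Ω

Final answer: V_th = -5.864 V, R_th = 8.676 Ω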